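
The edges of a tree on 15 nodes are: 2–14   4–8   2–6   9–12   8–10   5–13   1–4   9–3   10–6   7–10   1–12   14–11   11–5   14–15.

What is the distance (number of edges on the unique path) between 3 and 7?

7

3 - 9 - 12 - 1 - 4 - 8 - 10 - 7: 7 edges.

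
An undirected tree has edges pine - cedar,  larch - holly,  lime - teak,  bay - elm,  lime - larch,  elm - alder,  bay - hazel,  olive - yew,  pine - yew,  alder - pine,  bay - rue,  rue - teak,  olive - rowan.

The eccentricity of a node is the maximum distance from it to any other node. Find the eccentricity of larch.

10

A farthest node from larch is rowan.
The path larch – lime – teak – rue – bay – elm – alder – pine – yew – olive – rowan has 10 edges.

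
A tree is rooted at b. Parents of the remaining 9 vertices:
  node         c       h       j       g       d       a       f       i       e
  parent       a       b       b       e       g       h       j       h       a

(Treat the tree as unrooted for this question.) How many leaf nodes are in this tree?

4

Degree-1 nodes: c, d, f, i — 4 of them.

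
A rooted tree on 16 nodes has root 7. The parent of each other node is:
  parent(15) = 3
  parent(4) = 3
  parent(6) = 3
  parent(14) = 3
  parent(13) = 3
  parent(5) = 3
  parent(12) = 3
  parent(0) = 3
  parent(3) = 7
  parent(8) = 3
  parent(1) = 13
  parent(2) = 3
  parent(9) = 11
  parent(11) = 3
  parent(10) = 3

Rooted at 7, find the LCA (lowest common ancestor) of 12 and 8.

12's ancestor chain is 12, 3, 7 and 8's is 8, 3, 7; they first meet at 3.

3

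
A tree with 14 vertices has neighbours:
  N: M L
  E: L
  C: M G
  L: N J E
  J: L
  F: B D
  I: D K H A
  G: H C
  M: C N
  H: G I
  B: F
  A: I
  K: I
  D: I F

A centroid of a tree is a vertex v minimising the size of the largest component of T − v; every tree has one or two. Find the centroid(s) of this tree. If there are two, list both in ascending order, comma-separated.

Removing H splits the tree into components of sizes 7, 6; the largest is 7 ≤ ⌊14/2⌋ = 7.
G is adjacent to H and is also a centroid (the largest component after removing it is likewise 7).

G, H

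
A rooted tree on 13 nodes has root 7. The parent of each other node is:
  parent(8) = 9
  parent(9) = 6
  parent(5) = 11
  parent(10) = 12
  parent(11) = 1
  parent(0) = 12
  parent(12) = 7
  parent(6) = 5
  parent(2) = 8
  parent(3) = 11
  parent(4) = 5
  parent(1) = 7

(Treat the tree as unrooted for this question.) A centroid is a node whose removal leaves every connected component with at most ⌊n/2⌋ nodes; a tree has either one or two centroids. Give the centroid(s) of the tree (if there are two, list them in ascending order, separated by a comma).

11

Delete 11: the remaining components have sizes 6, 5, 1. Max 6 ≤ 6, so 11 is a centroid.
Every other node leaves some component of size > 6, so the centroid is unique.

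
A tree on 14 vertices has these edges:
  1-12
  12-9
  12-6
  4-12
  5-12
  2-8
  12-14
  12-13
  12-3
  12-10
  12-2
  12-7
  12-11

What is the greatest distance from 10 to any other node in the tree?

Distances from 10 peak at 3, attained at 8.
10–12–2–8

3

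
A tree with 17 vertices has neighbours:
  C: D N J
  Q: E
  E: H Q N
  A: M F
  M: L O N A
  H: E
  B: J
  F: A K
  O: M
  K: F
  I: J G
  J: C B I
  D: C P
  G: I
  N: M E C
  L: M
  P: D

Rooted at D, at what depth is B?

3

Climbing from B to the root: B – J – C – D. That's 3 steps.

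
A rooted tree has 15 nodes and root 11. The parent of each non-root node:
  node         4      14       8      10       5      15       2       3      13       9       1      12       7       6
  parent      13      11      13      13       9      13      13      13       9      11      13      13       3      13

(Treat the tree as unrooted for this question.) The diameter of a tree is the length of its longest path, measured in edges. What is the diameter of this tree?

A longest path is 7-3-13-9-11-14, with 5 edges.

5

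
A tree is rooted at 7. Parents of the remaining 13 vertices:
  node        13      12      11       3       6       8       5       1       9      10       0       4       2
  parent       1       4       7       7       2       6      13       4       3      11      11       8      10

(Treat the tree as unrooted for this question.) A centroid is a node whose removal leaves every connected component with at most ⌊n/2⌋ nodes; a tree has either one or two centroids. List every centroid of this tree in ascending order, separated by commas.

2, 6

If 6 is removed the pieces have sizes 7, 6, all ≤ ⌊14/2⌋ = 7.
Its neighbour 2 also leaves a largest component of size 7, so both are centroids.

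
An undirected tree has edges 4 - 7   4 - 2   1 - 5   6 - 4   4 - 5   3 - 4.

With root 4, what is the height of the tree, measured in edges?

2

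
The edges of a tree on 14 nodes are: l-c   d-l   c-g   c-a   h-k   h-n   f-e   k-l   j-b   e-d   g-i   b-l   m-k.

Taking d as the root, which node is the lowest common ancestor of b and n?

l

Ancestors of b (toward the root): b, l, d.
Ancestors of n: n, h, k, l, d.
The deepest node appearing in both lists is l.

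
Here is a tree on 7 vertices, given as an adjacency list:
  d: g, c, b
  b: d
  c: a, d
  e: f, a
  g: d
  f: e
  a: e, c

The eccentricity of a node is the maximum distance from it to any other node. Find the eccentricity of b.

5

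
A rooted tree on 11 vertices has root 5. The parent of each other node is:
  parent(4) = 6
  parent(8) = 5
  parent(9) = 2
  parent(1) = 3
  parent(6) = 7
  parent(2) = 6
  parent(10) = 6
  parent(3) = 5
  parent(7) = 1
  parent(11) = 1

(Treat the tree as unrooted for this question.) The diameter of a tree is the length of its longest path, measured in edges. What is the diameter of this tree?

Starting from 8, a farthest node is 9 at distance 7.
One longest path: 8 – 5 – 3 – 1 – 7 – 6 – 2 – 9.
So the diameter is 7.

7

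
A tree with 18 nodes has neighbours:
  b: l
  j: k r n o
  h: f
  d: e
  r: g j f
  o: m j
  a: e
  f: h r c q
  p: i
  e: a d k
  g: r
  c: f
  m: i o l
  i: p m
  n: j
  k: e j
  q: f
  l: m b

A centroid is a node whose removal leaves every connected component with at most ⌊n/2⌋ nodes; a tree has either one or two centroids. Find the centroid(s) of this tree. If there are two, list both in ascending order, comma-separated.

Removing j splits the tree into components of sizes 6, 6, 4, 1; the largest is 6 ≤ ⌊18/2⌋ = 9.
No neighbour of j does as well, so j is the unique centroid.

j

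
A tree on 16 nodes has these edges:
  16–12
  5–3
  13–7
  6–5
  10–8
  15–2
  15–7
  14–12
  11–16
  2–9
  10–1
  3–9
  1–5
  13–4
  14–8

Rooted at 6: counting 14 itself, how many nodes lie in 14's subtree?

4

The subtree rooted at 14 contains: 14, 12, 16, 11 — 4 nodes.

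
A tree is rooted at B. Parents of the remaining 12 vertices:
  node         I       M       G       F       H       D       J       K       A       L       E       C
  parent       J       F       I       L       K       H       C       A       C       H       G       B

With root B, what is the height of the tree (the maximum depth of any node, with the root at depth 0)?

M sits deepest: B → C → A → K → H → L → F → M — 7 edges from the root.

7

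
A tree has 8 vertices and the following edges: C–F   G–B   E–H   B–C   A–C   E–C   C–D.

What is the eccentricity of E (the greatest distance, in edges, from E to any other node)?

3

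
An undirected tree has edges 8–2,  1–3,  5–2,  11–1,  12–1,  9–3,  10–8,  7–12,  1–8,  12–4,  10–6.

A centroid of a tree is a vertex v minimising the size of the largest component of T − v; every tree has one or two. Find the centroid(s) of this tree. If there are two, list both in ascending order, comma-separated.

1

Removing 1 splits the tree into components of sizes 5, 3, 2, 1; the largest is 5 ≤ ⌊12/2⌋ = 6.
No neighbour of 1 does as well, so 1 is the unique centroid.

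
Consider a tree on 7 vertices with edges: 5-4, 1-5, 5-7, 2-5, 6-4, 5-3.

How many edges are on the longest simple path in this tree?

3

Starting from 6, a farthest node is 1 at distance 3.
One longest path: 6-4-5-1.
So the diameter is 3.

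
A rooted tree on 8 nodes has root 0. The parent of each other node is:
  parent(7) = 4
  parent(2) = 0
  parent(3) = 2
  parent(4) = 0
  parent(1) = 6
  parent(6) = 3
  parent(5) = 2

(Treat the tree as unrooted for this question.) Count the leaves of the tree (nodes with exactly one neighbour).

3

Degree-1 nodes: 1, 5, 7 — 3 of them.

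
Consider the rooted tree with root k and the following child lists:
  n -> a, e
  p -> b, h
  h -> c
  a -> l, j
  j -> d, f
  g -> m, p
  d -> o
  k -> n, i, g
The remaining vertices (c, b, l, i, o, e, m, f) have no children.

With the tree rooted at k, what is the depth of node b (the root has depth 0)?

3

k → g → p → b — 3 edges.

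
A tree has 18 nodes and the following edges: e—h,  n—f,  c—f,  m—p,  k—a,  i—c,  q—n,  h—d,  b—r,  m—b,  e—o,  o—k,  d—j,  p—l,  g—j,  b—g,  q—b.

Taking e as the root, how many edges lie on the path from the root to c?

Climbing from c to the root: c – f – n – q – b – g – j – d – h – e. That's 9 steps.

9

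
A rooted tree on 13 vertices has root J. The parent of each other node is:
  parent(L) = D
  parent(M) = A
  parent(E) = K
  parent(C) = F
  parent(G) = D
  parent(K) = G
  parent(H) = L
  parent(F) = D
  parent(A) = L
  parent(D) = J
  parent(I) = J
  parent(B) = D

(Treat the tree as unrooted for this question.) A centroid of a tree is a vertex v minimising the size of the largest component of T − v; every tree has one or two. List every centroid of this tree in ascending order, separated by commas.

If D is removed the pieces have sizes 4, 3, 2, 2, 1, all ≤ ⌊13/2⌋ = 6.
Every other node leaves some component of size > 6, so the centroid is unique.

D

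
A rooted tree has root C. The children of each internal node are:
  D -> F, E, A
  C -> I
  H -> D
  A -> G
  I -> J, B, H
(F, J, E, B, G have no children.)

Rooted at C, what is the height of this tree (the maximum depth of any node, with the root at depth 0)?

5

G sits deepest: C–I–H–D–A–G — 5 edges from the root.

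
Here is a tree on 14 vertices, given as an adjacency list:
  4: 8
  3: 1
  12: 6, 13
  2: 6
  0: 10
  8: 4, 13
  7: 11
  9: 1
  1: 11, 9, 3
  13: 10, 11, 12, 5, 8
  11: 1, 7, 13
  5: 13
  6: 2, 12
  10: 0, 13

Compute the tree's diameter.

6

A longest path is 2-6-12-13-11-1-9, with 6 edges.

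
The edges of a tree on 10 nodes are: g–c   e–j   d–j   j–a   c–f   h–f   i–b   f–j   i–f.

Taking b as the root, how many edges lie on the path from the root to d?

4

Climbing from d to the root: d – j – f – i – b. That's 4 steps.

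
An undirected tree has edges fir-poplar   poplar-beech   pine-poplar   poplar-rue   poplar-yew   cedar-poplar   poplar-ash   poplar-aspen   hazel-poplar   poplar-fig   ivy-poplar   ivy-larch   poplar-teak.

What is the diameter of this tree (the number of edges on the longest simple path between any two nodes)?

3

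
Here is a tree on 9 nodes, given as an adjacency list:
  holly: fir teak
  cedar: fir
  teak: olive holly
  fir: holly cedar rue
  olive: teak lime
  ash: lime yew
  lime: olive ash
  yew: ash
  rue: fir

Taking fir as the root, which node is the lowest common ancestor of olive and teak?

teak

Path olive→root: olive teak holly fir; path teak→root: teak holly fir.
First common node: teak.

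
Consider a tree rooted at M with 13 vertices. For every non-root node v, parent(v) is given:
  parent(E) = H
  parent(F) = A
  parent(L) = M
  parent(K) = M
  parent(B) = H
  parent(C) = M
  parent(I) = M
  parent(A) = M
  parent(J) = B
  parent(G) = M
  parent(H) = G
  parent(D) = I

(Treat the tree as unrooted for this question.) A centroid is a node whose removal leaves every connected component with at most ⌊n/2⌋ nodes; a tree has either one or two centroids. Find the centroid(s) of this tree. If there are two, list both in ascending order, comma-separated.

If M is removed the pieces have sizes 5, 2, 2, 1, 1, 1, all ≤ ⌊13/2⌋ = 6.
No neighbour of M does as well, so M is the unique centroid.

M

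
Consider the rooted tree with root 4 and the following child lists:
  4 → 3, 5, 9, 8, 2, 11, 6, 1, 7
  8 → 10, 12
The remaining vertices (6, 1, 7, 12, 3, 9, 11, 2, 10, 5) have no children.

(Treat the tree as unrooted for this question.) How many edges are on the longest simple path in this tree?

3

Starting from 12, a farthest node is 2 at distance 3.
One longest path: 12 – 8 – 4 – 2.
So the diameter is 3.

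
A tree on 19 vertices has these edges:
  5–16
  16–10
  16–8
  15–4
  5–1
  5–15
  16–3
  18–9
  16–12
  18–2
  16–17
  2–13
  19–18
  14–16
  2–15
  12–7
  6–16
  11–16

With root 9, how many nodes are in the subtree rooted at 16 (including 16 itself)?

10

Descendants of 16 (including itself): 16, 11, 17, 10, 3, 14, 12, 8, 6, 7. That's 10.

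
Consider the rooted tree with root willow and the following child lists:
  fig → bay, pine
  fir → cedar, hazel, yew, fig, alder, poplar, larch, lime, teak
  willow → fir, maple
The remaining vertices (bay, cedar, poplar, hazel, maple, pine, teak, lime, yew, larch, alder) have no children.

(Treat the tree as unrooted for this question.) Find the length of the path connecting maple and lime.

3

The path is maple – willow – fir – lime, which has 3 edges.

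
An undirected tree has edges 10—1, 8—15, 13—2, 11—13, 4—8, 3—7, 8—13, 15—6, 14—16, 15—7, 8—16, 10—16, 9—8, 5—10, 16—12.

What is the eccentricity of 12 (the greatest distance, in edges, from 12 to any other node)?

The node farthest from 12 is 3, via 12 – 16 – 8 – 15 – 7 – 3 — 5 edges.

5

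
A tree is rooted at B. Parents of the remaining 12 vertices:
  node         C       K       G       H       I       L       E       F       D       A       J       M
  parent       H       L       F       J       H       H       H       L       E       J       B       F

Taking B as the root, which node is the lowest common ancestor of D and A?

J

D's ancestor chain is D, E, H, J, B and A's is A, J, B; they first meet at J.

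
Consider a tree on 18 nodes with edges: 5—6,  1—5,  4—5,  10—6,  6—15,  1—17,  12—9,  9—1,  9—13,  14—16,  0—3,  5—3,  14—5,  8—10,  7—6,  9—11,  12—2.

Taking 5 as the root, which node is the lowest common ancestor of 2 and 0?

5

Ancestors of 2 (toward the root): 2, 12, 9, 1, 5.
Ancestors of 0: 0, 3, 5.
The deepest node appearing in both lists is 5.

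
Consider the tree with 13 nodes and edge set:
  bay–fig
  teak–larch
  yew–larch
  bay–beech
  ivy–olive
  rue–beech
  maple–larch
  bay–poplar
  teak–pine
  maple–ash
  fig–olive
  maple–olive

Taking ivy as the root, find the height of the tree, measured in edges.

5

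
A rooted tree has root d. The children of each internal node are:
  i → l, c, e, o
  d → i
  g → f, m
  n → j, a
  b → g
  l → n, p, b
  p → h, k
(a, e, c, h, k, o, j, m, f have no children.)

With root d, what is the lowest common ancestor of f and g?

Ancestors of f (toward the root): f, g, b, l, i, d.
Ancestors of g: g, b, l, i, d.
The deepest node appearing in both lists is g.

g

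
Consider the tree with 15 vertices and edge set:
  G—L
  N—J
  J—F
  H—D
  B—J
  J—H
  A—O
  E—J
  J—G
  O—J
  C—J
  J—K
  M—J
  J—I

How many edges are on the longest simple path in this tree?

BFS from D reaches A last, at distance 4; BFS from A confirms no node is farther.
Path: D–H–J–O–A.

4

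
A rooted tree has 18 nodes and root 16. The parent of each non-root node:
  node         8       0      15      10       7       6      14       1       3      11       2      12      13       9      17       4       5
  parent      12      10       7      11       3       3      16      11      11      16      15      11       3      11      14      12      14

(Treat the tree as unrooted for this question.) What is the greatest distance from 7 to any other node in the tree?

A farthest node from 7 is 5 (17 also at distance 5).
The path 7-3-11-16-14-5 has 5 edges.

5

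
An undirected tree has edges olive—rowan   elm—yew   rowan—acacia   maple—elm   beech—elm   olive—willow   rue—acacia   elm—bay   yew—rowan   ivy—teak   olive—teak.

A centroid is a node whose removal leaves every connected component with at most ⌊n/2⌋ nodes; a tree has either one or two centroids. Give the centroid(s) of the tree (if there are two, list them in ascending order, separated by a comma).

rowan

Removing rowan splits the tree into components of sizes 5, 4, 2; the largest is 5 ≤ ⌊12/2⌋ = 6.
Every other node leaves some component of size > 6, so the centroid is unique.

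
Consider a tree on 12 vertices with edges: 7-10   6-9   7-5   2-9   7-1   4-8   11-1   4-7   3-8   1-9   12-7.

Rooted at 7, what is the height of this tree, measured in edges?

The longest root-to-leaf path is 7 – 1 – 9 – 2 (3 edges).

3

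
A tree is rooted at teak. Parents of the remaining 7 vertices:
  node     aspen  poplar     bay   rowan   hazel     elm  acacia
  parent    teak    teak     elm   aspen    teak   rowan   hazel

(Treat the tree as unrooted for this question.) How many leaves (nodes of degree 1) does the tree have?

3

Exactly 3 nodes have a single neighbour: acacia, bay, poplar.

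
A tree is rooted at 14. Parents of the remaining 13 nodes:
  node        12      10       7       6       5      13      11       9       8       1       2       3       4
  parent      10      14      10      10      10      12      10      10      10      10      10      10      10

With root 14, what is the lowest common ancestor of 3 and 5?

10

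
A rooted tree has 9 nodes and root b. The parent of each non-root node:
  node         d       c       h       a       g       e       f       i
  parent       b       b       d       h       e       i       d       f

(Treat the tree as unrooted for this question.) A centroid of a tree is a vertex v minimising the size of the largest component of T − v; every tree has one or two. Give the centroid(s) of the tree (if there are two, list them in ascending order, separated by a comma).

d

If d is removed the pieces have sizes 4, 2, 2, all ≤ ⌊9/2⌋ = 4.
No neighbour of d does as well, so d is the unique centroid.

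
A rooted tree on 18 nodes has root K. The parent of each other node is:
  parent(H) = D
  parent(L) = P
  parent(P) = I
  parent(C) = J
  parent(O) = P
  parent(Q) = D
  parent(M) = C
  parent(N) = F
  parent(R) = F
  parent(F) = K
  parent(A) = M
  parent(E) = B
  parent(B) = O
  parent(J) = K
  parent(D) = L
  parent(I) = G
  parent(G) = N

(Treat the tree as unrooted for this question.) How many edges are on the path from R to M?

5

R – F – K – J – C – M: 5 edges.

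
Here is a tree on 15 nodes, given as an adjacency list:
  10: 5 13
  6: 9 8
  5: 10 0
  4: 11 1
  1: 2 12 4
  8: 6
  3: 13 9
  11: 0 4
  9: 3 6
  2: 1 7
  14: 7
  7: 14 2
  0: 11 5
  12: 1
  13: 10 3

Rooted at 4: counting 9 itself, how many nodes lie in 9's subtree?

3

Descendants of 9 (including itself): 9, 6, 8. That's 3.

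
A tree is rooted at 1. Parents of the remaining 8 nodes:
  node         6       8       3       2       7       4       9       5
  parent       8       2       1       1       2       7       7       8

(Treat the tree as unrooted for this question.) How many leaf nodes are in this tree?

5

The leaves are 3, 4, 5, 6, 9.
That is 5 leaves.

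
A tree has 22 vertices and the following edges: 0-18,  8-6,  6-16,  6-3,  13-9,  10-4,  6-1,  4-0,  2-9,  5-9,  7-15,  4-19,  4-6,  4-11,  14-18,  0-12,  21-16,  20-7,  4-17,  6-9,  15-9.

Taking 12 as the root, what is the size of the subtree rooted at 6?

The subtree rooted at 6 contains: 6, 16, 3, 9, 1, 8, 21, 15, 13, 2, 5, 7, 20 — 13 nodes.

13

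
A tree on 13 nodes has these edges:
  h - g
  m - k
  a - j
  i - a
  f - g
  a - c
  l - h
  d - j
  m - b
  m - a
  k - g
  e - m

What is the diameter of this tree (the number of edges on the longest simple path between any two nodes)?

7

BFS from d reaches l last, at distance 7; BFS from l confirms no node is farther.
Path: d – j – a – m – k – g – h – l.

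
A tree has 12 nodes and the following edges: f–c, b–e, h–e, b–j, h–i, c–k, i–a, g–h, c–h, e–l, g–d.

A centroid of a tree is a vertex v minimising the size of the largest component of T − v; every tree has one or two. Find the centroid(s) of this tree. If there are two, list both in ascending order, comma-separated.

h

If h is removed the pieces have sizes 4, 3, 2, 2, all ≤ ⌊12/2⌋ = 6.
No neighbour of h does as well, so h is the unique centroid.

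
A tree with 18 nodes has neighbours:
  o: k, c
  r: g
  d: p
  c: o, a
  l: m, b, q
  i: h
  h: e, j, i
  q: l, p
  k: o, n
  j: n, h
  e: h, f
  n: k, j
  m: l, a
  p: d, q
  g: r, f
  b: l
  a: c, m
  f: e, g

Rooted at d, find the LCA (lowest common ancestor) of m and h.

m's ancestor chain is m, l, q, p, d and h's is h, j, n, k, o, c, a, m, l, q, p, d; they first meet at m.

m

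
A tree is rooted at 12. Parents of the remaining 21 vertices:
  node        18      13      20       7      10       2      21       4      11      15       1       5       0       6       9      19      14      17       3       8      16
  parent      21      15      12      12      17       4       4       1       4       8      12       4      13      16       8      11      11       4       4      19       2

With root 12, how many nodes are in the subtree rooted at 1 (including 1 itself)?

Descendants of 1 (including itself): 1, 4, 2, 5, 17, 11, 21, 3, 16, 10, 19, 14, 18, 6, 8, 15, 9, 13, 0. That's 19.

19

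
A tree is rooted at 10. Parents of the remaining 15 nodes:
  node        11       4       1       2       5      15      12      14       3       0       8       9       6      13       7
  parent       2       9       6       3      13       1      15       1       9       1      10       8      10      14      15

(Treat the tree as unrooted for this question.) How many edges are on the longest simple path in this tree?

10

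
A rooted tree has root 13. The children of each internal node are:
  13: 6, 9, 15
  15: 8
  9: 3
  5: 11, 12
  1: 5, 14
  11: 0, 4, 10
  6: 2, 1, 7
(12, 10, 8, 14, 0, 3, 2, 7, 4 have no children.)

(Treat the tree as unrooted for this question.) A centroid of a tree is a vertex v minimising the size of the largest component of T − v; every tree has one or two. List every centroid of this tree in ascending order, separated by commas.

If 1 is removed the pieces have sizes 8, 6, 1, all ≤ ⌊16/2⌋ = 8.
Its neighbour 6 also leaves a largest component of size 8, so both are centroids.

1, 6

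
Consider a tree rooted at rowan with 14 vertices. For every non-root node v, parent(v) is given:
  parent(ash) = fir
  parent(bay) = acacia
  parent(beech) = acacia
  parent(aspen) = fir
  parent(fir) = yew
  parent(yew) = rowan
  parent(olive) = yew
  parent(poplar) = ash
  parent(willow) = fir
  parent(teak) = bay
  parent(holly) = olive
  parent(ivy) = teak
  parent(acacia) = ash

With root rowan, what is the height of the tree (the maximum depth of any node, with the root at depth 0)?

The longest root-to-leaf path is rowan–yew–fir–ash–acacia–bay–teak–ivy (7 edges).

7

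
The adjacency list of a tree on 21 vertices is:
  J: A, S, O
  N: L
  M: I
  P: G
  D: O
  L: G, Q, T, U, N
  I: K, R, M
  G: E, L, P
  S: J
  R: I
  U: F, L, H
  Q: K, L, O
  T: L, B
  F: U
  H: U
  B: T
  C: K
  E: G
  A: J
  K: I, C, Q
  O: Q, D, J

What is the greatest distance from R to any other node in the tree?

6

A farthest node from R is S (A, P, H, B, E, F also at distance 6).
The path R–I–K–Q–O–J–S has 6 edges.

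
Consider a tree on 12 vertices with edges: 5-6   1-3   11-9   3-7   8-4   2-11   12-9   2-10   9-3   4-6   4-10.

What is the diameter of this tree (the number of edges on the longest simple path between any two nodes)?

BFS from 5 reaches 7 last, at distance 8; BFS from 7 confirms no node is farther.
Path: 5 – 6 – 4 – 10 – 2 – 11 – 9 – 3 – 7.

8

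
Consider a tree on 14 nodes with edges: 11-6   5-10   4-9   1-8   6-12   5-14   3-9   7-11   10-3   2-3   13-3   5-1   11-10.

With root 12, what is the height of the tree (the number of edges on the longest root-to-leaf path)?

8 sits deepest: 12-6-11-10-5-1-8 — 6 edges from the root.

6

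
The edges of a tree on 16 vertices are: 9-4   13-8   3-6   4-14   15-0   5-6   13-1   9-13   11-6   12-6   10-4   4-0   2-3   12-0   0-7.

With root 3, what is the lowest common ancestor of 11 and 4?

Path 11→root: 11 6 3; path 4→root: 4 0 12 6 3.
First common node: 6.

6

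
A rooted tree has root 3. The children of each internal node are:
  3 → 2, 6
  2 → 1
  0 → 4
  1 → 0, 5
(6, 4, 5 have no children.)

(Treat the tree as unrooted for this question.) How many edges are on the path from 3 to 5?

3

The path is 3–2–1–5, which has 3 edges.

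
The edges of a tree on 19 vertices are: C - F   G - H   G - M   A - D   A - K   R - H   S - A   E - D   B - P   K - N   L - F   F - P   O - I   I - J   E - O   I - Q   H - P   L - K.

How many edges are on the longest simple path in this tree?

12

BFS from J reaches M last, at distance 12; BFS from M confirms no node is farther.
Path: J–I–O–E–D–A–K–L–F–P–H–G–M.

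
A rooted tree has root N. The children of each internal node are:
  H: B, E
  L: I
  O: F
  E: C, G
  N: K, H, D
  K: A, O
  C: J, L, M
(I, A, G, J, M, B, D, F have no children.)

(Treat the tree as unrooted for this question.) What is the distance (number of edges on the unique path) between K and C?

The path is K – N – H – E – C, which has 4 edges.

4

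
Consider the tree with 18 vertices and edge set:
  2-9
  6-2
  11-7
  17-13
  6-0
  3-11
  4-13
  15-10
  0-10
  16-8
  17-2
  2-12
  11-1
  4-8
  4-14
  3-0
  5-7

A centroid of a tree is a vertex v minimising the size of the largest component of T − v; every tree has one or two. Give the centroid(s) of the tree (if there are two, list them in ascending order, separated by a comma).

2, 6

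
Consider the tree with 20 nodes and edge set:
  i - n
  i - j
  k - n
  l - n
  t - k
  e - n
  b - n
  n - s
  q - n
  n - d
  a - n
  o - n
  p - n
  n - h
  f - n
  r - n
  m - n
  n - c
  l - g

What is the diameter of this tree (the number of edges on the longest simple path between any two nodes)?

4

BFS from g reaches t last, at distance 4; BFS from t confirms no node is farther.
Path: g-l-n-k-t.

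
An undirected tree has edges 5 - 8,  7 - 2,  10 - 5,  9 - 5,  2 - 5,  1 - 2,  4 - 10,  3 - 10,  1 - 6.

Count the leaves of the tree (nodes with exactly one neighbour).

6

Exactly 6 nodes have a single neighbour: 3, 4, 6, 7, 8, 9.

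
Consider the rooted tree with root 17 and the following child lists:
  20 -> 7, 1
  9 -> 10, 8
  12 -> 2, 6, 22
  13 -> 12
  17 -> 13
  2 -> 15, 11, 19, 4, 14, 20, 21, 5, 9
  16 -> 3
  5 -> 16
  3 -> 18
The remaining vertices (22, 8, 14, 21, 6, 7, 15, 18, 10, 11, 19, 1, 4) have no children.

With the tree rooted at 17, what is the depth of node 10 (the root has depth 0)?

17 – 13 – 12 – 2 – 9 – 10 — 5 edges.

5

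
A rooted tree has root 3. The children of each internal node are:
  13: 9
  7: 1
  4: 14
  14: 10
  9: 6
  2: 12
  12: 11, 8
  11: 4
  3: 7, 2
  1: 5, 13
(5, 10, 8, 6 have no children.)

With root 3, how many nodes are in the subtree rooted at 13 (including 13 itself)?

3

The subtree rooted at 13 contains: 13, 9, 6 — 3 nodes.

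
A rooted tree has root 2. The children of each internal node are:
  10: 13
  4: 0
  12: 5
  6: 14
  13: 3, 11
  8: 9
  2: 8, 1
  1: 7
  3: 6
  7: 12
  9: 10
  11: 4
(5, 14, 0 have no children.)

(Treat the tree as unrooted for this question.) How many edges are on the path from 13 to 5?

8

13 - 10 - 9 - 8 - 2 - 1 - 7 - 12 - 5: 8 edges.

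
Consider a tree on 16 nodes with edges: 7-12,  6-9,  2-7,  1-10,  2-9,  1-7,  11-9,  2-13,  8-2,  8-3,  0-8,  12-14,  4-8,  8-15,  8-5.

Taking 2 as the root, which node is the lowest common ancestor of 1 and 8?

Ancestors of 1 (toward the root): 1, 7, 2.
Ancestors of 8: 8, 2.
The deepest node appearing in both lists is 2.

2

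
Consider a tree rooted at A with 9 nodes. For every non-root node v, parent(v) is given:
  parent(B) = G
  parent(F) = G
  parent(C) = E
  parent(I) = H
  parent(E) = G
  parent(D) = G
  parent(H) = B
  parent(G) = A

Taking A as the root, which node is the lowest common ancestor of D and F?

Path D→root: D G A; path F→root: F G A.
First common node: G.

G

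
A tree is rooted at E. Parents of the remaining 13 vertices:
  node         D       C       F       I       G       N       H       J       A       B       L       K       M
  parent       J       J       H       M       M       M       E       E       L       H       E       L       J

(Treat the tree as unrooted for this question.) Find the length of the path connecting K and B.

4

Walking from K: K – L – E – H – B. Length 4.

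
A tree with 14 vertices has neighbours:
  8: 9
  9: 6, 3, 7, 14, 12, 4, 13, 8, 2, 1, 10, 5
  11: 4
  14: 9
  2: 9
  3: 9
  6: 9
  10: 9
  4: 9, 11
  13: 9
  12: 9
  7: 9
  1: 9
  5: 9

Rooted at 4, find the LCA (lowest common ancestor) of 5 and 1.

5's ancestor chain is 5, 9, 4 and 1's is 1, 9, 4; they first meet at 9.

9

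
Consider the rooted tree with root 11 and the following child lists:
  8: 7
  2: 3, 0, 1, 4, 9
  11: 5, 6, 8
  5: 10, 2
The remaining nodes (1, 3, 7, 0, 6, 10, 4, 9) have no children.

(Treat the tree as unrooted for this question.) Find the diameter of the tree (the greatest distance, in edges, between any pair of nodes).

A longest path is 7 – 8 – 11 – 5 – 2 – 0, with 5 edges.

5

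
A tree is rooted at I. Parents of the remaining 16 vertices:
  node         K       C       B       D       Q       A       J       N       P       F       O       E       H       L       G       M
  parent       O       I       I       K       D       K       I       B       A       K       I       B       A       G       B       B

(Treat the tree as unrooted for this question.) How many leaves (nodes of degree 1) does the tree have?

Degree-1 nodes: C, E, F, H, J, L, M, N, P, Q — 10 of them.

10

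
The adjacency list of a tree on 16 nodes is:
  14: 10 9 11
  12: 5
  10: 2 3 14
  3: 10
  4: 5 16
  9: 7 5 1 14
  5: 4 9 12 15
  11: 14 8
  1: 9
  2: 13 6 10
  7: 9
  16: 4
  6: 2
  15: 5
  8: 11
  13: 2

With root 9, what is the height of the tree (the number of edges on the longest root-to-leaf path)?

4

6 sits deepest: 9–14–10–2–6 — 4 edges from the root.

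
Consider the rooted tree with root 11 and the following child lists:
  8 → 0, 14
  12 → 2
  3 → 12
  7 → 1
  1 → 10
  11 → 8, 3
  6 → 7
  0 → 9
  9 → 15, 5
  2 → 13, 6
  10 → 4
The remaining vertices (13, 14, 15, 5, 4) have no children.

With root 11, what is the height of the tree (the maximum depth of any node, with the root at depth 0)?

8

4 sits deepest: 11 → 3 → 12 → 2 → 6 → 7 → 1 → 10 → 4 — 8 edges from the root.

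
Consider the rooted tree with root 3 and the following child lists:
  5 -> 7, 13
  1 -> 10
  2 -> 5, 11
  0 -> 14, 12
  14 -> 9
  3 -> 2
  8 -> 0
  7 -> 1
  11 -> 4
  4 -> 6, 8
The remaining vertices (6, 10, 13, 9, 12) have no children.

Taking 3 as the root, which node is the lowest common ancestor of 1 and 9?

2

1's ancestor chain is 1, 7, 5, 2, 3 and 9's is 9, 14, 0, 8, 4, 11, 2, 3; they first meet at 2.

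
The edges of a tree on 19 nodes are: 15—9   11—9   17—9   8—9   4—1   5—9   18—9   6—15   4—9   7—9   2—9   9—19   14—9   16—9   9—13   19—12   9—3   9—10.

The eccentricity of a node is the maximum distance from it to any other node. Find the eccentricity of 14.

3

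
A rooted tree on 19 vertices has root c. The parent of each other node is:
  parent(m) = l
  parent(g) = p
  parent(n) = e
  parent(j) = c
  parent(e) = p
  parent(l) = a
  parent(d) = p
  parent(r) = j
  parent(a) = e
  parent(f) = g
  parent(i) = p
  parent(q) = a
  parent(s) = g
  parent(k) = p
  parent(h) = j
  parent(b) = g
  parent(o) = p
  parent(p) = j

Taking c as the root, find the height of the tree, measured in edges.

m sits deepest: c-j-p-e-a-l-m — 6 edges from the root.

6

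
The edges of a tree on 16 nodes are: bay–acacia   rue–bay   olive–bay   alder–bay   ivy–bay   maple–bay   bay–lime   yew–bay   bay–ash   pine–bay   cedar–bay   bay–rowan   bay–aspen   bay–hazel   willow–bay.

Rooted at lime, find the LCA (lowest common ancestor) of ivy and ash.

bay

ivy's ancestor chain is ivy, bay, lime and ash's is ash, bay, lime; they first meet at bay.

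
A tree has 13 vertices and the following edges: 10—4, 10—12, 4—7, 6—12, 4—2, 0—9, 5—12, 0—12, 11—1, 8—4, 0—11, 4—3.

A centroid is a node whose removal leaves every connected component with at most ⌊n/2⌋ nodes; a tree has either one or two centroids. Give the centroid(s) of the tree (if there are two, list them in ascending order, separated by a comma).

Delete 12: the remaining components have sizes 6, 4, 1, 1. Max 6 ≤ 6, so 12 is a centroid.
Every other node leaves some component of size > 6, so the centroid is unique.

12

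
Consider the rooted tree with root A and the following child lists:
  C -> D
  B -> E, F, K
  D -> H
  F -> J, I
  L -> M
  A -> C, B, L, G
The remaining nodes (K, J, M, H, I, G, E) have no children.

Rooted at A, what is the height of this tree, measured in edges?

3

A deepest node is I, reached by A-B-F-I.
That path has 3 edges, so the height is 3.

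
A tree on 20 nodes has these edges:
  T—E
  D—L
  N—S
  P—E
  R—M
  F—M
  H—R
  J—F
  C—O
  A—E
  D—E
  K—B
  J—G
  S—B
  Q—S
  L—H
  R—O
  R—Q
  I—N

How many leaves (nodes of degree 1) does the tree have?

7

Exactly 7 nodes have a single neighbour: A, C, G, I, K, P, T.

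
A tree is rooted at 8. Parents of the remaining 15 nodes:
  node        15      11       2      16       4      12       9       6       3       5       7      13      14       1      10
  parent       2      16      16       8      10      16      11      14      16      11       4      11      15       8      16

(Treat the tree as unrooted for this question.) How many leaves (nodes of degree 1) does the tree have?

The leaves are 1, 3, 5, 6, 7, 9, 12, 13.
That is 8 leaves.

8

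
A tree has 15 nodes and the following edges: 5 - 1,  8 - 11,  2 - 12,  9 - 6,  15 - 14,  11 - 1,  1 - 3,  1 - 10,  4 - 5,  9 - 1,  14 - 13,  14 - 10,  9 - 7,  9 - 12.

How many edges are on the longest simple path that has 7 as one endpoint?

The node farthest from 7 is 13 (15 also at distance 5), via 7 – 9 – 1 – 10 – 14 – 13 — 5 edges.

5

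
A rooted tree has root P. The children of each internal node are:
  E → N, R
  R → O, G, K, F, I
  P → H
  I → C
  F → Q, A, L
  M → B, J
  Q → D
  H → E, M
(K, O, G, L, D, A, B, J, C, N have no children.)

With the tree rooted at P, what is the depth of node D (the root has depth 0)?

P → H → E → R → F → Q → D — 6 edges.

6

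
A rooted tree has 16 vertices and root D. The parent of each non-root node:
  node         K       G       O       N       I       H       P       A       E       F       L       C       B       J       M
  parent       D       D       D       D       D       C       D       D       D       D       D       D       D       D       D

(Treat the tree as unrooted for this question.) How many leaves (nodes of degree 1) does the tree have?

Degree-1 nodes: A, B, E, F, G, H, I, J, K, L, M, N, O, P — 14 of them.

14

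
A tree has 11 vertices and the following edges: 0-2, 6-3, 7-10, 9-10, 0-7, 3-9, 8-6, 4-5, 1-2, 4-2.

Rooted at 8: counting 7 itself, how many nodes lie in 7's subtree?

6

The subtree rooted at 7 contains: 7, 0, 2, 4, 1, 5 — 6 nodes.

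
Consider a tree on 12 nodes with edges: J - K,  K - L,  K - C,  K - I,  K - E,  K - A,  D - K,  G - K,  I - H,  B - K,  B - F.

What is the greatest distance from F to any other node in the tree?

4

Distances from F peak at 4, attained at H.
F–B–K–I–H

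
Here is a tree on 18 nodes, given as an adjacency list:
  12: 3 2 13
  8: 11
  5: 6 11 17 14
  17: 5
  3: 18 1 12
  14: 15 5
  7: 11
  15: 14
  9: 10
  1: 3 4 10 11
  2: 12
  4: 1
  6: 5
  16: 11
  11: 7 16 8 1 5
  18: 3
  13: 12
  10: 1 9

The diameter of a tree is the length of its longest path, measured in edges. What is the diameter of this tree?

7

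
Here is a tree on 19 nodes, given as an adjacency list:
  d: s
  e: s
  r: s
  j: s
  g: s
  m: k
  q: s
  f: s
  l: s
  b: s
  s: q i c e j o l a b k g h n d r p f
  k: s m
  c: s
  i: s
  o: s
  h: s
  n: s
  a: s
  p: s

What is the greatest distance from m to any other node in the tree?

3

Distances from m peak at 3, attained at c (n, q, a, e, l, f, i, j, b, d, g, h, r, o, p also at distance 3).
m-k-s-c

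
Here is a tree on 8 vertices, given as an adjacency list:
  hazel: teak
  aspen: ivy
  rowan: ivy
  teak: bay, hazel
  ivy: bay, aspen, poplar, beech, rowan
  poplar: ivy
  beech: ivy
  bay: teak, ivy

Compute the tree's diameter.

A longest path is hazel - teak - bay - ivy - poplar, with 4 edges.

4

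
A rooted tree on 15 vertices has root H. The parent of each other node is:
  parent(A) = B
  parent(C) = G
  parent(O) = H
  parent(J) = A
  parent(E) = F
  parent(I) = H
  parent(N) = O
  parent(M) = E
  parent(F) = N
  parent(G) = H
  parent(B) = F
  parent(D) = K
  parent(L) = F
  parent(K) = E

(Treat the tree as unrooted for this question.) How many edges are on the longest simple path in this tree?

BFS from C reaches J last, at distance 8; BFS from J confirms no node is farther.
Path: C - G - H - O - N - F - B - A - J.

8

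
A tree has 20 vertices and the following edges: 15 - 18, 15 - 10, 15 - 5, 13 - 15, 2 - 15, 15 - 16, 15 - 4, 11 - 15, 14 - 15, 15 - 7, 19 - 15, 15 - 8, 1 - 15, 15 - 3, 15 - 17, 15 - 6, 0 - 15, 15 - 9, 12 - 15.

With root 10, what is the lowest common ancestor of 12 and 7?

Ancestors of 12 (toward the root): 12, 15, 10.
Ancestors of 7: 7, 15, 10.
The deepest node appearing in both lists is 15.

15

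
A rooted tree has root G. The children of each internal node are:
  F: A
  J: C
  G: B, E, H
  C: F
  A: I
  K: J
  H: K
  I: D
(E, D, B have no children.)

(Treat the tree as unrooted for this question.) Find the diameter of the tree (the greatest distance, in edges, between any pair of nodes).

BFS from D reaches B last, at distance 9; BFS from B confirms no node is farther.
Path: D – I – A – F – C – J – K – H – G – B.

9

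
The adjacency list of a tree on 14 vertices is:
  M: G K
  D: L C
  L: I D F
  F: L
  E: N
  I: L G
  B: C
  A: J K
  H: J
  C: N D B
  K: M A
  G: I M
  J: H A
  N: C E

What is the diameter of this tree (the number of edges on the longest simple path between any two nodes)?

A longest path is E – N – C – D – L – I – G – M – K – A – J – H, with 11 edges.

11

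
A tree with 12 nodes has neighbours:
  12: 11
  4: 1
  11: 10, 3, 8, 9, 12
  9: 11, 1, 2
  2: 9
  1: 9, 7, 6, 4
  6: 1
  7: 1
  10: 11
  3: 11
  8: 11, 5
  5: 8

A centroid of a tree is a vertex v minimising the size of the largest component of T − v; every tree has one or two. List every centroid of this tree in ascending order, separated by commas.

If 9 is removed the pieces have sizes 6, 4, 1, all ≤ ⌊12/2⌋ = 6.
Its neighbour 11 also leaves a largest component of size 6, so both are centroids.

9, 11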